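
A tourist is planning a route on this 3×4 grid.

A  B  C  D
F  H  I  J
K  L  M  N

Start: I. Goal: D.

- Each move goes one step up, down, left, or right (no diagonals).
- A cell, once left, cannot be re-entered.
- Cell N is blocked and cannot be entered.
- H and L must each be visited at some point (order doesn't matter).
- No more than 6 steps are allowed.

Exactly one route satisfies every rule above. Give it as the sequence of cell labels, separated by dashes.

The budget equals the shortest possible length, so every move has to be on a shortest route through the required cells.
Route from I: down 1 to M, left 1 to L, up 2 to B, right 2 to D — 6 moves in all.
Check: all required cells visited; 6 ≤ 6 moves.

I - M - L - H - B - C - D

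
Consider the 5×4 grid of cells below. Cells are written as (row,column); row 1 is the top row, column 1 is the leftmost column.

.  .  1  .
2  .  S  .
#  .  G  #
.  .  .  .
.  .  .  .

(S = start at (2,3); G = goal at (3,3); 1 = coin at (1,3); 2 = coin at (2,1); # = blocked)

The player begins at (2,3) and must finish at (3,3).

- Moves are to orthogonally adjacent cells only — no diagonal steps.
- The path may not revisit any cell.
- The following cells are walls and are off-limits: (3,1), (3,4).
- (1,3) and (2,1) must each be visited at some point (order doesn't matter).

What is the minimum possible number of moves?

7

Any route passes through (1,3) and (2,1) in some order between (2,3) and (3,3). Summing Manhattan distances along each leg and taking the cheapest ordering ((2,3) → (1,3) → (2,1) → (3,3)) gives a lower bound of 1 + 3 + 3 = 7 moves.
A route of 7 moves achieves this: (2,3) → (1,3) → (1,2) → (1,1) → (2,1) → (2,2) → (3,2) → (3,3).
Since 7 matches the lower bound, it is optimal.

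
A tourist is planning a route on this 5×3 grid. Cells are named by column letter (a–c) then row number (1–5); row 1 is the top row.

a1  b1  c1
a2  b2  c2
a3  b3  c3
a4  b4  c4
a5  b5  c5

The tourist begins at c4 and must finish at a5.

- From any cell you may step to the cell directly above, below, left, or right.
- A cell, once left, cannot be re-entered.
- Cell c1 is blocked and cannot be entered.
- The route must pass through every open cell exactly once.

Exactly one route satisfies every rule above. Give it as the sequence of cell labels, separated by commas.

Need to visit all 14 open cells exactly once, starting at c4 and ending at a5.
Cell c5 has only two open neighbours (c4 and b5), so the path must pass straight through it: one of those is the cell it's entered from and the other is where it exits.
Route from c4: down 1 to c5, left 1 to b5, up 2 to b3, right 1 to c3, up 1 to c2, left 1 to b2, up 1 to b1, left 1 to a1, down 4 to a5 — 13 moves in all.
Check: all 14 open cells covered.

c4, c5, b5, b4, b3, c3, c2, b2, b1, a1, a2, a3, a4, a5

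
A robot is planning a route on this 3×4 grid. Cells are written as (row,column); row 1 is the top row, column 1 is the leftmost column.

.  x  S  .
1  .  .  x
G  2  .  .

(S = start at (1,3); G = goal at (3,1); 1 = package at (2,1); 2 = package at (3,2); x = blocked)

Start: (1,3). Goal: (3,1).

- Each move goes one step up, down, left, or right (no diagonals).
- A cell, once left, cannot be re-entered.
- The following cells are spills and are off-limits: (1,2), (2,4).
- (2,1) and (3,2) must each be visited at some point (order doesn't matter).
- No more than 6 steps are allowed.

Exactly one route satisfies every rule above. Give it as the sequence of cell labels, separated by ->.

The 6-move cap with required stops at (2,1), (3,2) leaves no slack for detours.
Route from (1,3): down 2 to (3,3), left 1 to (3,2), up 1 to (2,2), left 1 to (2,1), down 1 to (3,1) — 6 moves in all.
Check: all required cells visited; 6 ≤ 6 moves.

(1,3) -> (2,3) -> (3,3) -> (3,2) -> (2,2) -> (2,1) -> (3,1)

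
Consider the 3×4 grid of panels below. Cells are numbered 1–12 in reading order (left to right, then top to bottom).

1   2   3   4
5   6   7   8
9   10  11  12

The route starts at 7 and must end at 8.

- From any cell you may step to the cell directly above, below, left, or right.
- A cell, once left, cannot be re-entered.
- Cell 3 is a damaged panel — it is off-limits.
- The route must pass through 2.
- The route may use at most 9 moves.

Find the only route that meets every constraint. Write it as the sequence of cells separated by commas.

The 9-move cap with required stops at 2 leaves no slack for detours.
Route from 7: left 1 to 6, up 1 to 2, left 1 to 1, down 2 to 9, right 3 to 12, up 1 to 8 — 9 moves in all.
Check: all required cells visited; 9 ≤ 9 moves.

7, 6, 2, 1, 5, 9, 10, 11, 12, 8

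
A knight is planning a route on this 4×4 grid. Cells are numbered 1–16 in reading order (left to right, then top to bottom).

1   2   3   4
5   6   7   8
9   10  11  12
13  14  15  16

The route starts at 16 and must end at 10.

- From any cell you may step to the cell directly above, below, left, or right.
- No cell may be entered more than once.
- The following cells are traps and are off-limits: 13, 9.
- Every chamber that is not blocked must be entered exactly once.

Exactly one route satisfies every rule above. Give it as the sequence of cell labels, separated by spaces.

16 12 8 4 3 2 1 5 6 7 11 15 14 10

Need to visit all 14 open cells exactly once, starting at 16 and ending at 10.
Route from 16: up 3 to 4, left 3 to 1, down 1 to 5, right 2 to 7, down 2 to 15, left 1 to 14, up 1 to 10 — 13 moves in all.
Check: all 14 open cells covered.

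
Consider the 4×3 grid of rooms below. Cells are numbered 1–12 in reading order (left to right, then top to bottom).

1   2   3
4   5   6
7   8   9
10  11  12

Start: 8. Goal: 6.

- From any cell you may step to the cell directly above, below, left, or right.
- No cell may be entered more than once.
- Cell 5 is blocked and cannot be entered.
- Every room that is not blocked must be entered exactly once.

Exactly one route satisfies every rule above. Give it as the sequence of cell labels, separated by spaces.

8 9 12 11 10 7 4 1 2 3 6

Need to visit all 11 open cells exactly once, starting at 8 and ending at 6.
Cell 12 has only two open neighbours (9 and 11), so the path must pass straight through it: one of those is the cell it's entered from and the other is where it exits.
Route from 8: right 1 to 9, down 1 to 12, left 2 to 10, up 3 to 1, right 2 to 3, down 1 to 6 — 10 moves in all.
Check: all 11 open cells covered.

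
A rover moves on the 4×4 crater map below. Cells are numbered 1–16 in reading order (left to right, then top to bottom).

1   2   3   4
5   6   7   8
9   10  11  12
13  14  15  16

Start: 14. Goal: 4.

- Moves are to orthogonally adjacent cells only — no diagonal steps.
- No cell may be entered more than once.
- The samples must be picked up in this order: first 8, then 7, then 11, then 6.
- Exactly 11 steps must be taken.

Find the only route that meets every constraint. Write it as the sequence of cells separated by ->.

14 -> 15 -> 16 -> 12 -> 8 -> 7 -> 11 -> 10 -> 6 -> 2 -> 3 -> 4

The waypoints must appear in the order 8, 7, 11, 6, with no cell reused.
Route from 14: right 2 to 16, up 2 to 8, left 1 to 7, down 1 to 11, left 1 to 10, up 2 to 2, right 2 to 4 — 11 moves in all.
Check: order respected (8 at step 4, 7 at step 5, 11 at step 6, 6 at step 8); 11 moves as required.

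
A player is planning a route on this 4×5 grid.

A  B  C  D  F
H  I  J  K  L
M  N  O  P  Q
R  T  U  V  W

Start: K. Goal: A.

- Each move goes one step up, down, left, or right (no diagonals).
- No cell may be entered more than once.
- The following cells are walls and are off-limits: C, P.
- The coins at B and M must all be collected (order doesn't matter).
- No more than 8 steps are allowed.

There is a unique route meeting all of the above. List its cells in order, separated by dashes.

The 8-move cap with required stops at B, M leaves no slack for detours.
Route from K: left to J, down to O, 2× left (reaching M), up to H, right to I, up to B, left to A — 8 moves in all.
Check: all required cells visited; 8 ≤ 8 moves.

K - J - O - N - M - H - I - B - A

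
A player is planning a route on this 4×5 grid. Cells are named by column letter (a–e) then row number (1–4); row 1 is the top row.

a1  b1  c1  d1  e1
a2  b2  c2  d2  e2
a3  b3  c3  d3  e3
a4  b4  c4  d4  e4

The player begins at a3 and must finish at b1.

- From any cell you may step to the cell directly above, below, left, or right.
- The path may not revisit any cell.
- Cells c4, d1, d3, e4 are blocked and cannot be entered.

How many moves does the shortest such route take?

3

The Manhattan distance from a3 to b1 is |3−1| + |1−2| = 3, so at least 3 moves are needed.
A route of 3 moves achieves this: a3 → a2 → a1 → b1.
Since 3 matches the lower bound, it is optimal.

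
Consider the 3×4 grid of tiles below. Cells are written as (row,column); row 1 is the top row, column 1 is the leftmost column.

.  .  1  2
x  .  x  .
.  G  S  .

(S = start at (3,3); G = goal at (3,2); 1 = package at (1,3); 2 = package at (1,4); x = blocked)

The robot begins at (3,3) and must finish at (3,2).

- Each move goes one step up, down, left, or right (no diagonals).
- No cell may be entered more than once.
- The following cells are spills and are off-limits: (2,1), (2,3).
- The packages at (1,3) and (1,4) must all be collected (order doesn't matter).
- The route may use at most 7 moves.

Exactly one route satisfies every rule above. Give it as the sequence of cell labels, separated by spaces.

Any route must reach (1,3) and (1,4) and still end at (3,2) within 7 moves, so the order of the required stops is forced.
Route from (3,3): right 1 to (3,4), up 2 to (1,4), left 2 to (1,2), down 2 to (3,2) — 7 moves in all.
Check: all required cells visited; 7 ≤ 7 moves.

(3,3) (3,4) (2,4) (1,4) (1,3) (1,2) (2,2) (3,2)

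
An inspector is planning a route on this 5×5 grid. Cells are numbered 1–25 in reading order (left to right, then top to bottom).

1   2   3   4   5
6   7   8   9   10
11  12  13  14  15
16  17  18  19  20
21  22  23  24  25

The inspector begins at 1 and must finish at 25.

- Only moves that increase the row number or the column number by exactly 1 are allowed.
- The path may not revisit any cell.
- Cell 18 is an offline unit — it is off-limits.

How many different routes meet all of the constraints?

40

A right/down-only route from 1 to 25 makes exactly 4 down-moves and 4 right-moves in some order.
With no other constraints that would be C(8,4) = 70 routes.
Subtract routes through each blocked cell (inclusion–exclusion for overlaps): − through 18: 30 → 40.
That gives 40 routes.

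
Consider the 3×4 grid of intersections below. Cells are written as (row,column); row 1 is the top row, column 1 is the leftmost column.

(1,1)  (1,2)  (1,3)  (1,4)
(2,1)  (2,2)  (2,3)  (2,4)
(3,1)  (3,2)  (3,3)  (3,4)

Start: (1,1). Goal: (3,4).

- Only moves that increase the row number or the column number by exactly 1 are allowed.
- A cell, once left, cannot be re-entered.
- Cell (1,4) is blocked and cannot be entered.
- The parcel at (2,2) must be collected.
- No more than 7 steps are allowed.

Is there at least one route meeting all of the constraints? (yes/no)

yes

One route that works: (1,1) → (2,1) → (2,2) → (3,2) → (3,3) → (3,4).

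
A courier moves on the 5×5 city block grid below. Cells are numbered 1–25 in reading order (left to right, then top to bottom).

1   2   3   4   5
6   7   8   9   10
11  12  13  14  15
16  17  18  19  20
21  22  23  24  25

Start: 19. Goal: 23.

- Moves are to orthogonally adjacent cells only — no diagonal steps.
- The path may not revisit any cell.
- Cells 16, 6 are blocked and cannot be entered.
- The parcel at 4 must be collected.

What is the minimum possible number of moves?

8

Any route passes through 4 somewhere between 19 and 23. Summing Manhattan distances along the two legs (19 → 4 → 23) gives a lower bound of 3 + 5 = 8 moves.
A route of 8 moves achieves this: 19 → 14 → 9 → 4 → 3 → 8 → 13 → 18 → 23.
Since 8 matches the lower bound, it is optimal.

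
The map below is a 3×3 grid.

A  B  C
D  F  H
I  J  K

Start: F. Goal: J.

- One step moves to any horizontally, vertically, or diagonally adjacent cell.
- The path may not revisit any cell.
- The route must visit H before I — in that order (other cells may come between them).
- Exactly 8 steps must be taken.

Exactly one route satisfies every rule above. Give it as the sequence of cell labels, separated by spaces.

F K H C B A D I J

The waypoints must appear in the order H, I, with no cell reused.
Route from F: down-right to K, 2× up (reaching C), 2× left (reaching A), 2× down (reaching I), right to J — 8 moves in all.
Check: order respected (H at step 2, I at step 7); 8 moves as required.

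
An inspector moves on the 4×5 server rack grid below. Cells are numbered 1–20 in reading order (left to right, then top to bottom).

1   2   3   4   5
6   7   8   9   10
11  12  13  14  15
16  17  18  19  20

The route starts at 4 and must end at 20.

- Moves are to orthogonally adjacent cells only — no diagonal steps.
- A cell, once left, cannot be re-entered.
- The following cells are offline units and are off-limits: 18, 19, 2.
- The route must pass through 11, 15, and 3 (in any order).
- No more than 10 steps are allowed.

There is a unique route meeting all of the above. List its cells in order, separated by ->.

The 10-move cap with required stops at 11, 15, 3 leaves no slack for detours.
Route from 4: left to 3, down to 8, 2× left (reaching 6), down to 11, 4× right (reaching 15), down to 20 — 10 moves in all.
Check: all required cells visited; 10 ≤ 10 moves.

4 -> 3 -> 8 -> 7 -> 6 -> 11 -> 12 -> 13 -> 14 -> 15 -> 20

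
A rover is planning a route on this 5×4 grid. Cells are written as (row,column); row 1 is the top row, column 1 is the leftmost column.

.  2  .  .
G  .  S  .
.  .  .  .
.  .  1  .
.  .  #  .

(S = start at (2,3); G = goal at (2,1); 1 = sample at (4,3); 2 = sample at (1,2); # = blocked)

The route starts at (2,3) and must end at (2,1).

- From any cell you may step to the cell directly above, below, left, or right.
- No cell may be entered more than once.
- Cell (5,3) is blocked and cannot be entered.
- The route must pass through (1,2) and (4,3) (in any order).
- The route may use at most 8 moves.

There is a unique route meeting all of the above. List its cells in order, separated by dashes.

(2,3) - (3,3) - (4,3) - (4,2) - (3,2) - (2,2) - (1,2) - (1,1) - (2,1)

The 8-move cap with required stops at (1,2), (4,3) leaves no slack for detours.
Route from (2,3): 2× down (reaching (4,3)), left to (4,2), 3× up (reaching (1,2)), left to (1,1), down to (2,1) — 8 moves in all.
Check: all required cells visited; 8 ≤ 8 moves.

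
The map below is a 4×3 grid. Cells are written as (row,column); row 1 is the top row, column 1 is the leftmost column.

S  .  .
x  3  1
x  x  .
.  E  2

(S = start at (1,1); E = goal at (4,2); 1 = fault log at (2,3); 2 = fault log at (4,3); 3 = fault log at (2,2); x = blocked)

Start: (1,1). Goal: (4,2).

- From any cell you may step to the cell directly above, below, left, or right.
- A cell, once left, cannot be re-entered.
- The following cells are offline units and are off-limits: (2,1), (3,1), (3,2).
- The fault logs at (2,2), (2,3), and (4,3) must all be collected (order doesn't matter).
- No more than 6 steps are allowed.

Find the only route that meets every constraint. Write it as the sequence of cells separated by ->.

The 6-move cap with required stops at (2,2), (2,3), (4,3) leaves no slack for detours.
Route from (1,1): right 1 to (1,2), down 1 to (2,2), right 1 to (2,3), down 2 to (4,3), left 1 to (4,2) — 6 moves in all.
Check: all required cells visited; 6 ≤ 6 moves.

(1,1) -> (1,2) -> (2,2) -> (2,3) -> (3,3) -> (4,3) -> (4,2)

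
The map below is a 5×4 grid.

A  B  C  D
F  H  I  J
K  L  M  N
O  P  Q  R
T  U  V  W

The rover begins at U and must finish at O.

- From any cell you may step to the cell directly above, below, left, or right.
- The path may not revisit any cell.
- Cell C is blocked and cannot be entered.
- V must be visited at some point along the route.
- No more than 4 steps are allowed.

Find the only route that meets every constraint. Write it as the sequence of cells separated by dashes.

Any route must reach V and still end at O within 4 moves, so the order of the required stops is forced.
Route from U: right 1 to V, up 1 to Q, left 2 to O — 4 moves in all.
Check: all required cells visited; 4 ≤ 4 moves.

U - V - Q - P - O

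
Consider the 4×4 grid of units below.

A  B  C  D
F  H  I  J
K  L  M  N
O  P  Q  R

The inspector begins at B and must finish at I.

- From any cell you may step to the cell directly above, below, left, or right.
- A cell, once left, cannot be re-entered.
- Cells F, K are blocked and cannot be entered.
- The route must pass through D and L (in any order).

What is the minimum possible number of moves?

8

Any route passes through D and L in some order between B and I. Summing Manhattan distances along each leg and taking the cheapest ordering (B → D → L → I) gives a lower bound of 2 + 4 + 2 = 8 moves.
A route of 8 moves achieves this: B → H → L → M → N → J → D → C → I.
Since 8 matches the lower bound, it is optimal.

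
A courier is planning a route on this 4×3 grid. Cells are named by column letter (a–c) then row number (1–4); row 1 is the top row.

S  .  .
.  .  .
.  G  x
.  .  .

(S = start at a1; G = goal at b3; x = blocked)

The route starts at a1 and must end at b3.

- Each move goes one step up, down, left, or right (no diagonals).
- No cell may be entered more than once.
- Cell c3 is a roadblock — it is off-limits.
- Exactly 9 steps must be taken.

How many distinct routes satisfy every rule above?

1

Need simple routes of exactly 9 moves from a1 to b3 (Manhattan distance 3, so 3 moves are spent on a detour and 3 undoing it).
Enumerating: a1 b1 c1 c2 b2 a2 a3 a4 b4 b3.
That gives 1 route.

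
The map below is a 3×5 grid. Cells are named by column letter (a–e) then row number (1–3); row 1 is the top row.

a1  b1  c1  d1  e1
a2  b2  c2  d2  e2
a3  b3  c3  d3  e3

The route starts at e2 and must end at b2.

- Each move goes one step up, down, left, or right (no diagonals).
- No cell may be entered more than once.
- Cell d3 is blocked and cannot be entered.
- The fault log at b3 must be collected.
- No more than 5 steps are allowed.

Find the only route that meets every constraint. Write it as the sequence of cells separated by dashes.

e2 - d2 - c2 - c3 - b3 - b2

Any route must reach b3 and still end at b2 within 5 moves, so the order of the required stops is forced.
Route from e2: 2× left (reaching c2), down to c3, left to b3, up to b2 — 5 moves in all.
Check: all required cells visited; 5 ≤ 5 moves.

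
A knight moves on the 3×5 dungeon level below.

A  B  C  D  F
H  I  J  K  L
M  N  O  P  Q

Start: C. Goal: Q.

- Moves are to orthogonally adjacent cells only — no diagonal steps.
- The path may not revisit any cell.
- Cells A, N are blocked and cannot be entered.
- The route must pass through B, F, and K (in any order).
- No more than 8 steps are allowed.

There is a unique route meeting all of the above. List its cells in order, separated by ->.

Any route must reach B, F, and K and still end at Q within 8 moves, so the order of the required stops is forced.
Route from C: left 1 to B, down 1 to I, right 2 to K, up 1 to D, right 1 to F, down 2 to Q — 8 moves in all.
Check: all required cells visited; 8 ≤ 8 moves.

C -> B -> I -> J -> K -> D -> F -> L -> Q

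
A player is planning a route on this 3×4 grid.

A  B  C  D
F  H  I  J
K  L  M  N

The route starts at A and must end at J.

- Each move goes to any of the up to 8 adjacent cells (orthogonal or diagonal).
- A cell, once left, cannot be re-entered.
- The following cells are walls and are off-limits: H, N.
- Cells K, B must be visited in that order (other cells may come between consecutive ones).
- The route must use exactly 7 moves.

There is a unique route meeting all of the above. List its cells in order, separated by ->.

A -> F -> K -> L -> I -> B -> C -> J

The waypoints must appear in the order K, B, with no cell reused.
Route from A: 2× down (reaching K), right to L, up-right to I, up-left to B, right to C, down-right to J — 7 moves in all.
Check: order respected (K at step 2, B at step 5); 7 moves as required.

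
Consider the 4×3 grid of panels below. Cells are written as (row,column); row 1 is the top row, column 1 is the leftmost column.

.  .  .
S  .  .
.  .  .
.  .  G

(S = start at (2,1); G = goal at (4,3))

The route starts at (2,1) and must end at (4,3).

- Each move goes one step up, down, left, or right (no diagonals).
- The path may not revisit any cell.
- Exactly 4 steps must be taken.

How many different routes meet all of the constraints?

6

Need simple routes of exactly 4 moves from (2,1) to (4,3) (Manhattan distance 4, so 0 moves are spent on a detour and 0 undoing it).
Enumerating: (2,1) (3,1) (4,1) (4,2) (4,3) | (2,1) (3,1) (3,2) (4,2) (4,3) | (2,1) (3,1) (3,2) (3,3) (4,3) | (2,1) (2,2) (3,2) (4,2) (4,3) | (2,1) (2,2) (3,2) (3,3) (4,3) | (2,1) (2,2) (2,3) (3,3) (4,3).
That gives 6 routes.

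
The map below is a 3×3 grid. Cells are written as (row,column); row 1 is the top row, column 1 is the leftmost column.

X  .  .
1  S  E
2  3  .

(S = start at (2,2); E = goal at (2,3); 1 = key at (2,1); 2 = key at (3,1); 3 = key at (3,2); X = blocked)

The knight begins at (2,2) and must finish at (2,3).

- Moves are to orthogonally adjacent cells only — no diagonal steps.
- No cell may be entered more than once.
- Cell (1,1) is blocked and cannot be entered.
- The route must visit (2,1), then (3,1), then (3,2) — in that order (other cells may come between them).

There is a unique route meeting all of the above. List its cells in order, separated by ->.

The waypoints must appear in the order (2,1), (3,1), (3,2), with no cell reused.
Route from (2,2): left 1 to (2,1), down 1 to (3,1), right 2 to (3,3), up 1 to (2,3) — 5 moves in all.
Check: order respected (1 at step 1, 2 at step 2, 3 at step 3).

(2,2) -> (2,1) -> (3,1) -> (3,2) -> (3,3) -> (2,3)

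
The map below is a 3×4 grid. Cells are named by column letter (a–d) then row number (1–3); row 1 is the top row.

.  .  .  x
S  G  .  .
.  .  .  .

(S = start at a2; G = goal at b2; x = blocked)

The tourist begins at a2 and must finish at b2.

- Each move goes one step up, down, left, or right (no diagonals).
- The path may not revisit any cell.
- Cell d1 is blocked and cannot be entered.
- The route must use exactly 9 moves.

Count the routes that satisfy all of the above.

Need simple routes of exactly 9 moves from a2 to b2 (Manhattan distance 1, so 4 moves are spent on a detour and 4 undoing it).
Enumerating: a2 a1 b1 c1 c2 d2 d3 c3 b3 b2 | a2 a3 b3 c3 d3 d2 c2 c1 b1 b2.
That gives 2 routes.

2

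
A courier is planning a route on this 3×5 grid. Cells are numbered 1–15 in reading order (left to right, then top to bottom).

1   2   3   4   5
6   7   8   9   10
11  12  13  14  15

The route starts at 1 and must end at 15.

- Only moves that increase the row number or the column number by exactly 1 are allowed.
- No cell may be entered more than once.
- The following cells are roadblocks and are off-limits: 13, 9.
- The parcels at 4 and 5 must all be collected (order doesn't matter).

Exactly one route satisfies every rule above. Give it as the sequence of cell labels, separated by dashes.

1 - 2 - 3 - 4 - 5 - 10 - 15

Moves only go right or down, so the column and row indices never decrease.
Route from 1: 4× right (reaching 5), 2× down (reaching 15) — 6 moves in all.
Check: all required cells visited.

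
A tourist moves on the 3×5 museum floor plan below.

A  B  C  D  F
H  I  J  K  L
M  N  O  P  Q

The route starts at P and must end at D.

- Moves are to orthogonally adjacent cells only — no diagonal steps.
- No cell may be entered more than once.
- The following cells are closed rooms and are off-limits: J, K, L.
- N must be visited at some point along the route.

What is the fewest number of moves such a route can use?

Any route passes through N somewhere between P and D. Summing Manhattan distances along the two legs (P → N → D) gives a lower bound of 2 + 4 = 6 moves.
A route of 6 moves achieves this: P → O → N → I → B → C → D.
Since 6 matches the lower bound, it is optimal.

6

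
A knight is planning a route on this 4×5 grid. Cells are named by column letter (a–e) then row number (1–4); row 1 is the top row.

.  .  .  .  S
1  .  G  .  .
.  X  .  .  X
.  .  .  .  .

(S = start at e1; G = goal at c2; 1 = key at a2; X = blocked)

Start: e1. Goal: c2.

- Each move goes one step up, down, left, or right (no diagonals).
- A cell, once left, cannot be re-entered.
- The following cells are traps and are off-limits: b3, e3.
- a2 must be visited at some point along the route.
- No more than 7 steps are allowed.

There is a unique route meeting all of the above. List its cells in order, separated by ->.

e1 -> d1 -> c1 -> b1 -> a1 -> a2 -> b2 -> c2

Any route must reach a2 and still end at c2 within 7 moves, so the order of the required stops is forced.
Route from e1: 4× left (reaching a1), down to a2, 2× right (reaching c2) — 7 moves in all.
Check: all required cells visited; 7 ≤ 7 moves.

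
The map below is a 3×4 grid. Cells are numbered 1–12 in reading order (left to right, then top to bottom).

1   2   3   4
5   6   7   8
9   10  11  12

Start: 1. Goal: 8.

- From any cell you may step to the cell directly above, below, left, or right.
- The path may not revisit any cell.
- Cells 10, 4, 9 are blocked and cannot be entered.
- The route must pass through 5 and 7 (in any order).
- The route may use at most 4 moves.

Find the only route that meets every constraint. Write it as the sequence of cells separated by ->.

1 -> 5 -> 6 -> 7 -> 8

The budget equals the shortest possible length, so every move has to be on a shortest route through the required cells.
Route from 1: down 1 to 5, right 3 to 8 — 4 moves in all.
Check: all required cells visited; 4 ≤ 4 moves.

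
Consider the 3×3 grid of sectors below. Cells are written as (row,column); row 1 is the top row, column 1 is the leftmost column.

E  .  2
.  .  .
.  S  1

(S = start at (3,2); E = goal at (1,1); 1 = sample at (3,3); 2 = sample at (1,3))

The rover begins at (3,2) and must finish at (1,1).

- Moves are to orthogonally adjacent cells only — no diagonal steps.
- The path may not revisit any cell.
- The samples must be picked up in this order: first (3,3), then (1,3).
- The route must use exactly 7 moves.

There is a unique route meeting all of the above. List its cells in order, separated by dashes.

The waypoints must appear in the order (3,3), (1,3), with no cell reused.
Route from (3,2): right 1 to (3,3), up 2 to (1,3), left 1 to (1,2), down 1 to (2,2), left 1 to (2,1), up 1 to (1,1) — 7 moves in all.
Check: order respected (1 at step 1, 2 at step 3); 7 moves as required.

(3,2) - (3,3) - (2,3) - (1,3) - (1,2) - (2,2) - (2,1) - (1,1)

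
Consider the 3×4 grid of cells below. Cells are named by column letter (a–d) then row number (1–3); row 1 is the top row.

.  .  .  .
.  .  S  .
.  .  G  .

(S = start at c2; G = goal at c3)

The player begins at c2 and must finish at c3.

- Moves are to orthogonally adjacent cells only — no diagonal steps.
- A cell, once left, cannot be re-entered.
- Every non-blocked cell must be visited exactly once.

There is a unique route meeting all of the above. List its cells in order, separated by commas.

c2, b2, b3, a3, a2, a1, b1, c1, d1, d2, d3, c3

Need to visit all 12 open cells exactly once, starting at c2 and ending at c3.
Cell d3 has only two open neighbours (d2 and c3), so the path must pass straight through it: one of those is the cell it's entered from and the other is where it exits.
Route from c2: left to b2, down to b3, left to a3, 2× up (reaching a1), 3× right (reaching d1), 2× down (reaching d3), left to c3 — 11 moves in all.
Check: all 12 open cells covered.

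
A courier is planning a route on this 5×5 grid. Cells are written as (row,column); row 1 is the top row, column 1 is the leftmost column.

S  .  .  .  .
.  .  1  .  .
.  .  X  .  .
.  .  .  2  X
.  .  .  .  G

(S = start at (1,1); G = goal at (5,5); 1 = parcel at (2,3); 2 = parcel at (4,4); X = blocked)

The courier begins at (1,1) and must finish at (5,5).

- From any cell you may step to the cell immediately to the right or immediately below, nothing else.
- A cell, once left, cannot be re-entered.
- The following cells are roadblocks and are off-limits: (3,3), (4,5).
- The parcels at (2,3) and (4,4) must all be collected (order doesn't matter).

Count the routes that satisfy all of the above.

3

A right/down-only route from (1,1) to (5,5) makes exactly 4 down-moves and 4 right-moves in some order.
With no other constraints that would be C(8,4) = 70 routes.
A monotone route can only reach the required cells in the order (2,3), (4,4), so split there and multiply the segment counts (each segment already excludes blocked cells): (1,1)→(2,3): 3; (2,3)→(4,4): 1; (4,4)→(5,5): 1; product = 3.
That gives 3 routes.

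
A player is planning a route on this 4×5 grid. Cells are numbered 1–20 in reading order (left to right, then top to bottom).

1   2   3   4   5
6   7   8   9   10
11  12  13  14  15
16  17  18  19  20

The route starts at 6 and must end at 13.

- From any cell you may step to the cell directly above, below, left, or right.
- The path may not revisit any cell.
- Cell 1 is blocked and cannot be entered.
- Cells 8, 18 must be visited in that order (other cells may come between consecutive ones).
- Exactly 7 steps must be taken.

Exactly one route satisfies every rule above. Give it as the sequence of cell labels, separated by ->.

The waypoints must appear in the order 8, 18, with no cell reused.
Route from 6: right 3 to 9, down 2 to 19, left 1 to 18, up 1 to 13 — 7 moves in all.
Check: order respected (8 at step 2, 18 at step 6); 7 moves as required.

6 -> 7 -> 8 -> 9 -> 14 -> 19 -> 18 -> 13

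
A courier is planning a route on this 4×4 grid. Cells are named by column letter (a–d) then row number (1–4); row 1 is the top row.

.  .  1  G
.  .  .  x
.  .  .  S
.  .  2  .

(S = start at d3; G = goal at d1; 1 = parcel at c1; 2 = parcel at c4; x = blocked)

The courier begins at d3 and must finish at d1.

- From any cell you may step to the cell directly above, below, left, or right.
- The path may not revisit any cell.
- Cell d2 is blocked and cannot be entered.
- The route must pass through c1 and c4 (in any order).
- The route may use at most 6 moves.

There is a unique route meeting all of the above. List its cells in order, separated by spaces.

d3 d4 c4 c3 c2 c1 d1

The 6-move cap with required stops at c1, c4 leaves no slack for detours.
Route from d3: down to d4, left to c4, 3× up (reaching c1), right to d1 — 6 moves in all.
Check: all required cells visited; 6 ≤ 6 moves.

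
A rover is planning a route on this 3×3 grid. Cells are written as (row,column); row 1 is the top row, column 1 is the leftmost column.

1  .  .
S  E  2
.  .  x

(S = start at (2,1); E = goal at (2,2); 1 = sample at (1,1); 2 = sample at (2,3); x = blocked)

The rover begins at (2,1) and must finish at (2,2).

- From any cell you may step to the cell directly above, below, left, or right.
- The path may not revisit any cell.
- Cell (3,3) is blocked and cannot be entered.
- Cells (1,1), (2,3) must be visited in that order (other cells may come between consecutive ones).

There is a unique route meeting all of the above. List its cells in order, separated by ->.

(2,1) -> (1,1) -> (1,2) -> (1,3) -> (2,3) -> (2,2)

The waypoints must appear in the order (1,1), (2,3), with no cell reused.
Route from (2,1): up 1 to (1,1), right 2 to (1,3), down 1 to (2,3), left 1 to (2,2) — 5 moves in all.
Check: order respected (1 at step 1, 2 at step 4).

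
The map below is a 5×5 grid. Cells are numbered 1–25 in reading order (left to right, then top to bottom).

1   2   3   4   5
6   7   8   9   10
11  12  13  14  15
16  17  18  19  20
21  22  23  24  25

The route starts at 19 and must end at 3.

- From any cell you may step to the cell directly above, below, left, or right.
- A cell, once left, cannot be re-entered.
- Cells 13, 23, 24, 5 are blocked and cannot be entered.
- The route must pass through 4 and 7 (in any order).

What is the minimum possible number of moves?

8

Any route passes through 4 and 7 in some order between 19 and 3. Summing Manhattan distances along each leg and taking the cheapest ordering (19 → 7 → 4 → 3) gives a lower bound of 4 + 3 + 1 = 8 moves.
A route of 8 moves achieves this: 19 → 18 → 17 → 12 → 7 → 8 → 9 → 4 → 3.
Since 8 matches the lower bound, it is optimal.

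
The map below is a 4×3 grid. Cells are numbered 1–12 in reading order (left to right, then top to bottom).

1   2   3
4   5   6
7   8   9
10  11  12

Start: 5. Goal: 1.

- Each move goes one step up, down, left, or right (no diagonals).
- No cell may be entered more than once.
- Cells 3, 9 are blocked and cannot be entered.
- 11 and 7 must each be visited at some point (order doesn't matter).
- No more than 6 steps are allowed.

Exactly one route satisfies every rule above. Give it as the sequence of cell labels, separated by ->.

The 6-move cap with required stops at 11, 7 leaves no slack for detours.
Route from 5: down 2 to 11, left 1 to 10, up 3 to 1 — 6 moves in all.
Check: all required cells visited; 6 ≤ 6 moves.

5 -> 8 -> 11 -> 10 -> 7 -> 4 -> 1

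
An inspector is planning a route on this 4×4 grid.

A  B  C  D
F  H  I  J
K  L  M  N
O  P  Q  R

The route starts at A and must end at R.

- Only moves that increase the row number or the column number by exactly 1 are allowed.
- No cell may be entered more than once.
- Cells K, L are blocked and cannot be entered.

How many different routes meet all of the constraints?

10

A right/down-only route from A to R makes exactly 3 down-moves and 3 right-moves in some order.
With no other constraints that would be C(6,3) = 20 routes.
Subtract routes through each blocked cell (inclusion–exclusion for overlaps): − through K: 4 − through L: 9 + through K&L: 3 → 10.
That gives 10 routes.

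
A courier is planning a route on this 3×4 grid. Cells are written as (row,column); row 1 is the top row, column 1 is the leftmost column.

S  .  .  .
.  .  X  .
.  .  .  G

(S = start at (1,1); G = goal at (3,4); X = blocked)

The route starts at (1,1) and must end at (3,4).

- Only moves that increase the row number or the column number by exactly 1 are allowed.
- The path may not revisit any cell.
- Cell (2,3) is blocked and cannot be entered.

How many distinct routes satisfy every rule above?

4

A right/down-only route from (1,1) to (3,4) makes exactly 2 down-moves and 3 right-moves in some order.
With no other constraints that would be C(5,2) = 10 routes.
Subtract routes through each blocked cell (inclusion–exclusion for overlaps): − through (2,3): 6 → 4.
That gives 4 routes.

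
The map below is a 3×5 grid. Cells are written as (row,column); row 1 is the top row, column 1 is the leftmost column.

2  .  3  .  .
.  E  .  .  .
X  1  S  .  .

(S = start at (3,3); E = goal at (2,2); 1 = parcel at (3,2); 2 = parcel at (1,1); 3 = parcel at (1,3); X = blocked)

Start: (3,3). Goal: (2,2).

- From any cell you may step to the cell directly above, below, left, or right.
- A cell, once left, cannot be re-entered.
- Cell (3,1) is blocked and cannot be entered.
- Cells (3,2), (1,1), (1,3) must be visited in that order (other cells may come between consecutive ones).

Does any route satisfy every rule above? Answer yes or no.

no

Even ignoring the required order, no revisit-free route from (3,3) to (2,2) manages to pass through all of (3,2), (1,1), and (1,3): branching out from (3,3), every path either misses one of them or, having collected them, can no longer reach (2,2) without re-entering a cell.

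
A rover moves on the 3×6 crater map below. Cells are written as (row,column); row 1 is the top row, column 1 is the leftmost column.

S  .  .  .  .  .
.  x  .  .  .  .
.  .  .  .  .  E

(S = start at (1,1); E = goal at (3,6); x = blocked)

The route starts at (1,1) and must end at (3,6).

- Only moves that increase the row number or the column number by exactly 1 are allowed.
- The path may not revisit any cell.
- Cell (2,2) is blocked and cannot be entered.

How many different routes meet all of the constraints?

A right/down-only route from (1,1) to (3,6) makes exactly 2 down-moves and 5 right-moves in some order.
With no other constraints that would be C(7,2) = 21 routes.
Subtract routes through each blocked cell (inclusion–exclusion for overlaps): − through (2,2): 10 → 11.
That gives 11 routes.

11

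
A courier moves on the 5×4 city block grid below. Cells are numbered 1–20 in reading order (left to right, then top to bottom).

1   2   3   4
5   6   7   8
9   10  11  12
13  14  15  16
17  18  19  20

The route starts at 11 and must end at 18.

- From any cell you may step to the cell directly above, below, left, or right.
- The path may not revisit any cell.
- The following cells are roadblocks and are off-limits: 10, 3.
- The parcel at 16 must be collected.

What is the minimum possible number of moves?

5

Any route passes through 16 somewhere between 11 and 18. Summing Manhattan distances along the two legs (11 → 16 → 18) gives a lower bound of 2 + 3 = 5 moves.
A route of 5 moves achieves this: 11 → 15 → 16 → 20 → 19 → 18.
Since 5 matches the lower bound, it is optimal.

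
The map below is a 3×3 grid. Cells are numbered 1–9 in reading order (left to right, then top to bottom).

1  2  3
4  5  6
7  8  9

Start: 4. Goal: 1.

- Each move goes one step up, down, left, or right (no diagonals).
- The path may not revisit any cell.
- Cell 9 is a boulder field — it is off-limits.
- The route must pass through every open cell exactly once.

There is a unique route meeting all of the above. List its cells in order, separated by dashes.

4 - 7 - 8 - 5 - 6 - 3 - 2 - 1

Need to visit all 8 open cells exactly once, starting at 4 and ending at 1.
Route from 4: down 1 to 7, right 1 to 8, up 1 to 5, right 1 to 6, up 1 to 3, left 2 to 1 — 7 moves in all.
Check: all 8 open cells covered.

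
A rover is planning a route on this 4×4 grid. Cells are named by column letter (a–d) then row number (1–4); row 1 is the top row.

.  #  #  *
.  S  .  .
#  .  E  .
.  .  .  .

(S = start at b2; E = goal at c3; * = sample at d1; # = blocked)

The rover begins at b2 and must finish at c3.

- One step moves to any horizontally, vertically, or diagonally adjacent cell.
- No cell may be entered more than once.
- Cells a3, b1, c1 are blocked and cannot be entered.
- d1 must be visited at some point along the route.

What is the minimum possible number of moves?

4

Any route passes through d1 somewhere between b2 and c3. Summing Chebyshev distances along the two legs (b2 → d1 → c3) gives a lower bound of 2 + 2 = 4 moves.
A route of 4 moves achieves this: b2 → c2 → d1 → d2 → c3.
Since 4 matches the lower bound, it is optimal.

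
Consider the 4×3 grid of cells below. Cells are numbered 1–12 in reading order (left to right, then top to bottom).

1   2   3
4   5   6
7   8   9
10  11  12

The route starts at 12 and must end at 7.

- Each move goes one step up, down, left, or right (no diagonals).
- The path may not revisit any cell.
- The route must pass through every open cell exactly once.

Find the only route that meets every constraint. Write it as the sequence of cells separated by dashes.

Need to visit all 12 open cells exactly once, starting at 12 and ending at 7.
Cell 10 has only two open neighbours (7 and 11), so the path must pass straight through it: one of those is the cell it's entered from and the other is where it exits.
Route from 12: up 3 to 3, left 2 to 1, down 1 to 4, right 1 to 5, down 2 to 11, left 1 to 10, up 1 to 7 — 11 moves in all.
Check: all 12 open cells covered.

12 - 9 - 6 - 3 - 2 - 1 - 4 - 5 - 8 - 11 - 10 - 7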